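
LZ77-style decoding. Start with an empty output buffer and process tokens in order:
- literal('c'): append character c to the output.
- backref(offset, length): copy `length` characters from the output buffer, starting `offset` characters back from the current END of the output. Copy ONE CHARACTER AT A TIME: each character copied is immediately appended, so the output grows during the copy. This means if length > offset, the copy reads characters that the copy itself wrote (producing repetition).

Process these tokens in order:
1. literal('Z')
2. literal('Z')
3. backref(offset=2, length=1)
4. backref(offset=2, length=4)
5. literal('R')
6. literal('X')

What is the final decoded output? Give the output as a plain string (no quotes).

Token 1: literal('Z'). Output: "Z"
Token 2: literal('Z'). Output: "ZZ"
Token 3: backref(off=2, len=1). Copied 'Z' from pos 0. Output: "ZZZ"
Token 4: backref(off=2, len=4) (overlapping!). Copied 'ZZZZ' from pos 1. Output: "ZZZZZZZ"
Token 5: literal('R'). Output: "ZZZZZZZR"
Token 6: literal('X'). Output: "ZZZZZZZRX"

Answer: ZZZZZZZRX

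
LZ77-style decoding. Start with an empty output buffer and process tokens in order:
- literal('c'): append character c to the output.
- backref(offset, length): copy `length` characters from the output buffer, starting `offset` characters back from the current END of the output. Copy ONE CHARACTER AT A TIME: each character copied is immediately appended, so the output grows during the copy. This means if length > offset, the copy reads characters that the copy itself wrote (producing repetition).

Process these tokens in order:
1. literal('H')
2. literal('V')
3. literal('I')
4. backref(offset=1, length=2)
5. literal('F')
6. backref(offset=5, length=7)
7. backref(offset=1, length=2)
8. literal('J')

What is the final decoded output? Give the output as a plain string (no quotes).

Answer: HVIIIFVIIIFVIIIJ

Derivation:
Token 1: literal('H'). Output: "H"
Token 2: literal('V'). Output: "HV"
Token 3: literal('I'). Output: "HVI"
Token 4: backref(off=1, len=2) (overlapping!). Copied 'II' from pos 2. Output: "HVIII"
Token 5: literal('F'). Output: "HVIIIF"
Token 6: backref(off=5, len=7) (overlapping!). Copied 'VIIIFVI' from pos 1. Output: "HVIIIFVIIIFVI"
Token 7: backref(off=1, len=2) (overlapping!). Copied 'II' from pos 12. Output: "HVIIIFVIIIFVIII"
Token 8: literal('J'). Output: "HVIIIFVIIIFVIIIJ"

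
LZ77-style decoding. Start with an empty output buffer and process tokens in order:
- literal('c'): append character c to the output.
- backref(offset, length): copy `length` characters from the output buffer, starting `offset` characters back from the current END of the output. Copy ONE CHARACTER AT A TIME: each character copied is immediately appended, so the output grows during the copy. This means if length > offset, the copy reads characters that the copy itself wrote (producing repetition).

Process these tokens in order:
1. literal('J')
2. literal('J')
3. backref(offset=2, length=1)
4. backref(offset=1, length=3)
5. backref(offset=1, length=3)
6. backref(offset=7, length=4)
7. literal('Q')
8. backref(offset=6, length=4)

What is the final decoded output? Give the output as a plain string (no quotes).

Answer: JJJJJJJJJJJJJQJJJJ

Derivation:
Token 1: literal('J'). Output: "J"
Token 2: literal('J'). Output: "JJ"
Token 3: backref(off=2, len=1). Copied 'J' from pos 0. Output: "JJJ"
Token 4: backref(off=1, len=3) (overlapping!). Copied 'JJJ' from pos 2. Output: "JJJJJJ"
Token 5: backref(off=1, len=3) (overlapping!). Copied 'JJJ' from pos 5. Output: "JJJJJJJJJ"
Token 6: backref(off=7, len=4). Copied 'JJJJ' from pos 2. Output: "JJJJJJJJJJJJJ"
Token 7: literal('Q'). Output: "JJJJJJJJJJJJJQ"
Token 8: backref(off=6, len=4). Copied 'JJJJ' from pos 8. Output: "JJJJJJJJJJJJJQJJJJ"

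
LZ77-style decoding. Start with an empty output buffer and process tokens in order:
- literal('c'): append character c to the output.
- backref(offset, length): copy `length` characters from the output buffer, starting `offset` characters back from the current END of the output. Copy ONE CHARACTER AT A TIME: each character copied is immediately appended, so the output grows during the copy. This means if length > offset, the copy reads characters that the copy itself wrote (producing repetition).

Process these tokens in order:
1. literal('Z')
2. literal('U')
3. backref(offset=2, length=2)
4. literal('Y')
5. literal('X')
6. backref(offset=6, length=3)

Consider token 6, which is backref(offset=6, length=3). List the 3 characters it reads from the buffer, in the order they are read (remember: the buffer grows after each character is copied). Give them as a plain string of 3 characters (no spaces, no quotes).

Answer: ZUZ

Derivation:
Token 1: literal('Z'). Output: "Z"
Token 2: literal('U'). Output: "ZU"
Token 3: backref(off=2, len=2). Copied 'ZU' from pos 0. Output: "ZUZU"
Token 4: literal('Y'). Output: "ZUZUY"
Token 5: literal('X'). Output: "ZUZUYX"
Token 6: backref(off=6, len=3). Buffer before: "ZUZUYX" (len 6)
  byte 1: read out[0]='Z', append. Buffer now: "ZUZUYXZ"
  byte 2: read out[1]='U', append. Buffer now: "ZUZUYXZU"
  byte 3: read out[2]='Z', append. Buffer now: "ZUZUYXZUZ"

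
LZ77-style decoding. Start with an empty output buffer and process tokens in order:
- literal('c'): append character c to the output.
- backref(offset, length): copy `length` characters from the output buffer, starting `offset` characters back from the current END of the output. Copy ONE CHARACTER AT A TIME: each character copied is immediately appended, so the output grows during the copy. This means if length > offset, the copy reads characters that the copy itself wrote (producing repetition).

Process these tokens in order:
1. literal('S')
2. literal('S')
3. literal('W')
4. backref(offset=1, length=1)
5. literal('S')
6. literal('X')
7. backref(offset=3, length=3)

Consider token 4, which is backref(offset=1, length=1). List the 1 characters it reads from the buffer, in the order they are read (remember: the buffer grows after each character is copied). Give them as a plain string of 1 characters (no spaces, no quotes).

Answer: W

Derivation:
Token 1: literal('S'). Output: "S"
Token 2: literal('S'). Output: "SS"
Token 3: literal('W'). Output: "SSW"
Token 4: backref(off=1, len=1). Buffer before: "SSW" (len 3)
  byte 1: read out[2]='W', append. Buffer now: "SSWW"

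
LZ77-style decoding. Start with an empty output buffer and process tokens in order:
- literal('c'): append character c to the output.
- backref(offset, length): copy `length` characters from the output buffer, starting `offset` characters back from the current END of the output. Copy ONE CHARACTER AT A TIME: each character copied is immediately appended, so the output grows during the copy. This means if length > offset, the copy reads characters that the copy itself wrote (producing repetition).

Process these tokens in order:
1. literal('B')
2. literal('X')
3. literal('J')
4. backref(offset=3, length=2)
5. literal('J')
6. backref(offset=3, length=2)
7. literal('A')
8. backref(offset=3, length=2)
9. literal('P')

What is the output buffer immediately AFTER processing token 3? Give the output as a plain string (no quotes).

Answer: BXJ

Derivation:
Token 1: literal('B'). Output: "B"
Token 2: literal('X'). Output: "BX"
Token 3: literal('J'). Output: "BXJ"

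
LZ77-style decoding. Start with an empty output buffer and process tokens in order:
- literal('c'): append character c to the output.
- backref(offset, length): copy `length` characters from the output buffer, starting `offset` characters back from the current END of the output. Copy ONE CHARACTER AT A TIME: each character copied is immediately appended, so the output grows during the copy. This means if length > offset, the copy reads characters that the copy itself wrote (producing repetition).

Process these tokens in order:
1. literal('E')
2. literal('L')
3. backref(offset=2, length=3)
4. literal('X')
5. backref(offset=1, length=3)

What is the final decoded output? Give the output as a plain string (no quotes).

Token 1: literal('E'). Output: "E"
Token 2: literal('L'). Output: "EL"
Token 3: backref(off=2, len=3) (overlapping!). Copied 'ELE' from pos 0. Output: "ELELE"
Token 4: literal('X'). Output: "ELELEX"
Token 5: backref(off=1, len=3) (overlapping!). Copied 'XXX' from pos 5. Output: "ELELEXXXX"

Answer: ELELEXXXX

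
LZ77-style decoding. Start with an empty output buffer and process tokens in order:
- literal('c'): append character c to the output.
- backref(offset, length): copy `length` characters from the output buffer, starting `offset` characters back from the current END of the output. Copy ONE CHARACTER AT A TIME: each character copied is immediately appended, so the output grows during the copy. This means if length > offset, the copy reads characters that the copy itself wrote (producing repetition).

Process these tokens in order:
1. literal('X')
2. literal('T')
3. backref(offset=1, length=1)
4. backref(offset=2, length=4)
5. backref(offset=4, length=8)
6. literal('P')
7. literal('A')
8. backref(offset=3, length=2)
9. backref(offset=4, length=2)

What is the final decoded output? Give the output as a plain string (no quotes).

Answer: XTTTTTTTTTTTTTTPATPPA

Derivation:
Token 1: literal('X'). Output: "X"
Token 2: literal('T'). Output: "XT"
Token 3: backref(off=1, len=1). Copied 'T' from pos 1. Output: "XTT"
Token 4: backref(off=2, len=4) (overlapping!). Copied 'TTTT' from pos 1. Output: "XTTTTTT"
Token 5: backref(off=4, len=8) (overlapping!). Copied 'TTTTTTTT' from pos 3. Output: "XTTTTTTTTTTTTTT"
Token 6: literal('P'). Output: "XTTTTTTTTTTTTTTP"
Token 7: literal('A'). Output: "XTTTTTTTTTTTTTTPA"
Token 8: backref(off=3, len=2). Copied 'TP' from pos 14. Output: "XTTTTTTTTTTTTTTPATP"
Token 9: backref(off=4, len=2). Copied 'PA' from pos 15. Output: "XTTTTTTTTTTTTTTPATPPA"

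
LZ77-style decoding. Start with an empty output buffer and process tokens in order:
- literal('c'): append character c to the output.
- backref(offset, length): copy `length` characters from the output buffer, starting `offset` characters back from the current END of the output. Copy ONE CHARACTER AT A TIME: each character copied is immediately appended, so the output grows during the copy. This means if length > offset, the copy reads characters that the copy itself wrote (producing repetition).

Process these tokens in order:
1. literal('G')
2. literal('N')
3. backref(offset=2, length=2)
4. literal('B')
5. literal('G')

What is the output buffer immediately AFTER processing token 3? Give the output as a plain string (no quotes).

Answer: GNGN

Derivation:
Token 1: literal('G'). Output: "G"
Token 2: literal('N'). Output: "GN"
Token 3: backref(off=2, len=2). Copied 'GN' from pos 0. Output: "GNGN"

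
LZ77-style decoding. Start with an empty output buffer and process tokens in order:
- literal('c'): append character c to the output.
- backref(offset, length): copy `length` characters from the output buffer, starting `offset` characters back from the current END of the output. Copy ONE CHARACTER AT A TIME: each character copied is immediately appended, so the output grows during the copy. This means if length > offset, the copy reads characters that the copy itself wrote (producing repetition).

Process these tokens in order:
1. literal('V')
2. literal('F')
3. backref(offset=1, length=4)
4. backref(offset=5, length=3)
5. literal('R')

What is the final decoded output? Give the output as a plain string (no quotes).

Answer: VFFFFFFFFR

Derivation:
Token 1: literal('V'). Output: "V"
Token 2: literal('F'). Output: "VF"
Token 3: backref(off=1, len=4) (overlapping!). Copied 'FFFF' from pos 1. Output: "VFFFFF"
Token 4: backref(off=5, len=3). Copied 'FFF' from pos 1. Output: "VFFFFFFFF"
Token 5: literal('R'). Output: "VFFFFFFFFR"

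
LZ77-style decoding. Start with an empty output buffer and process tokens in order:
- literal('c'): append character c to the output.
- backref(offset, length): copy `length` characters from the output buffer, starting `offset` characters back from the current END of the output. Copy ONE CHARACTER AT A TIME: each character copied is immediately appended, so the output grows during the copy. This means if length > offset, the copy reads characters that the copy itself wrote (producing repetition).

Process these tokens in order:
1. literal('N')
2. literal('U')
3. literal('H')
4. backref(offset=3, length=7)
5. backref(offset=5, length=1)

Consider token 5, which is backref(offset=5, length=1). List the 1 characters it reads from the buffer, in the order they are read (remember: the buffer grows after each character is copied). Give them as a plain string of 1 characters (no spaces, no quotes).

Answer: H

Derivation:
Token 1: literal('N'). Output: "N"
Token 2: literal('U'). Output: "NU"
Token 3: literal('H'). Output: "NUH"
Token 4: backref(off=3, len=7) (overlapping!). Copied 'NUHNUHN' from pos 0. Output: "NUHNUHNUHN"
Token 5: backref(off=5, len=1). Buffer before: "NUHNUHNUHN" (len 10)
  byte 1: read out[5]='H', append. Buffer now: "NUHNUHNUHNH"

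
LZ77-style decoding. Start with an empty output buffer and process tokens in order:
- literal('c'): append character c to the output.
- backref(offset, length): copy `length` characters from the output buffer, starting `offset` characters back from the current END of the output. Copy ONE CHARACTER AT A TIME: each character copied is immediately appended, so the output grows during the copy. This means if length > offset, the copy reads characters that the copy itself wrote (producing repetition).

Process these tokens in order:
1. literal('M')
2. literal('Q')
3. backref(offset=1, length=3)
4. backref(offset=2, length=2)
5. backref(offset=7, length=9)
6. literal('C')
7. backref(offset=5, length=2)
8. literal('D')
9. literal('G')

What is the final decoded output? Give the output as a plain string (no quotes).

Token 1: literal('M'). Output: "M"
Token 2: literal('Q'). Output: "MQ"
Token 3: backref(off=1, len=3) (overlapping!). Copied 'QQQ' from pos 1. Output: "MQQQQ"
Token 4: backref(off=2, len=2). Copied 'QQ' from pos 3. Output: "MQQQQQQ"
Token 5: backref(off=7, len=9) (overlapping!). Copied 'MQQQQQQMQ' from pos 0. Output: "MQQQQQQMQQQQQQMQ"
Token 6: literal('C'). Output: "MQQQQQQMQQQQQQMQC"
Token 7: backref(off=5, len=2). Copied 'QQ' from pos 12. Output: "MQQQQQQMQQQQQQMQCQQ"
Token 8: literal('D'). Output: "MQQQQQQMQQQQQQMQCQQD"
Token 9: literal('G'). Output: "MQQQQQQMQQQQQQMQCQQDG"

Answer: MQQQQQQMQQQQQQMQCQQDG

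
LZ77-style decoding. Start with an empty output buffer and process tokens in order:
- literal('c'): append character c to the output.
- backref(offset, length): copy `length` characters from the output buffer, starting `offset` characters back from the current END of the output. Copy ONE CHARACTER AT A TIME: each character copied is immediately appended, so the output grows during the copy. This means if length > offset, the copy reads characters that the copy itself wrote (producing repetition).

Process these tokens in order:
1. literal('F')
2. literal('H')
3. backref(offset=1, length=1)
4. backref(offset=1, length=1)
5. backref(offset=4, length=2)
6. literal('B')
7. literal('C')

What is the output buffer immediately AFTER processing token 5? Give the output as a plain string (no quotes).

Answer: FHHHFH

Derivation:
Token 1: literal('F'). Output: "F"
Token 2: literal('H'). Output: "FH"
Token 3: backref(off=1, len=1). Copied 'H' from pos 1. Output: "FHH"
Token 4: backref(off=1, len=1). Copied 'H' from pos 2. Output: "FHHH"
Token 5: backref(off=4, len=2). Copied 'FH' from pos 0. Output: "FHHHFH"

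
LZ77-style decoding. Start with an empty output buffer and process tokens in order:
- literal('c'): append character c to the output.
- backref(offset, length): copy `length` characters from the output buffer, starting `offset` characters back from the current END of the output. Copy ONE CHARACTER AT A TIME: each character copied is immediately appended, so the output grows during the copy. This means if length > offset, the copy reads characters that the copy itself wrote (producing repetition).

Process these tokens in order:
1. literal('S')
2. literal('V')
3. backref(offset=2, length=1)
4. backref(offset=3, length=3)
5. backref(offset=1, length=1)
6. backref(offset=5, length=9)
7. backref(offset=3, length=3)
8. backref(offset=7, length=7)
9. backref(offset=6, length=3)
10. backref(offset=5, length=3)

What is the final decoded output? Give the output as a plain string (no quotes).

Token 1: literal('S'). Output: "S"
Token 2: literal('V'). Output: "SV"
Token 3: backref(off=2, len=1). Copied 'S' from pos 0. Output: "SVS"
Token 4: backref(off=3, len=3). Copied 'SVS' from pos 0. Output: "SVSSVS"
Token 5: backref(off=1, len=1). Copied 'S' from pos 5. Output: "SVSSVSS"
Token 6: backref(off=5, len=9) (overlapping!). Copied 'SSVSSSSVS' from pos 2. Output: "SVSSVSSSSVSSSSVS"
Token 7: backref(off=3, len=3). Copied 'SVS' from pos 13. Output: "SVSSVSSSSVSSSSVSSVS"
Token 8: backref(off=7, len=7). Copied 'SSVSSVS' from pos 12. Output: "SVSSVSSSSVSSSSVSSVSSSVSSVS"
Token 9: backref(off=6, len=3). Copied 'SVS' from pos 20. Output: "SVSSVSSSSVSSSSVSSVSSSVSSVSSVS"
Token 10: backref(off=5, len=3). Copied 'VSS' from pos 24. Output: "SVSSVSSSSVSSSSVSSVSSSVSSVSSVSVSS"

Answer: SVSSVSSSSVSSSSVSSVSSSVSSVSSVSVSS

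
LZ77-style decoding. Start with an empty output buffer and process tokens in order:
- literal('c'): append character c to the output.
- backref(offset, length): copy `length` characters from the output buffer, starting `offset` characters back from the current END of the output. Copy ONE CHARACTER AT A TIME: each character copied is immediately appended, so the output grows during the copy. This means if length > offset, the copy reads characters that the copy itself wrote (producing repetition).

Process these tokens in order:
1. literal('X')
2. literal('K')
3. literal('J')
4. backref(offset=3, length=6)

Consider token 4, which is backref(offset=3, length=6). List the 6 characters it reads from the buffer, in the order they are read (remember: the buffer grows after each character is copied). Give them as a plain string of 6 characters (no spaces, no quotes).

Answer: XKJXKJ

Derivation:
Token 1: literal('X'). Output: "X"
Token 2: literal('K'). Output: "XK"
Token 3: literal('J'). Output: "XKJ"
Token 4: backref(off=3, len=6). Buffer before: "XKJ" (len 3)
  byte 1: read out[0]='X', append. Buffer now: "XKJX"
  byte 2: read out[1]='K', append. Buffer now: "XKJXK"
  byte 3: read out[2]='J', append. Buffer now: "XKJXKJ"
  byte 4: read out[3]='X', append. Buffer now: "XKJXKJX"
  byte 5: read out[4]='K', append. Buffer now: "XKJXKJXK"
  byte 6: read out[5]='J', append. Buffer now: "XKJXKJXKJ"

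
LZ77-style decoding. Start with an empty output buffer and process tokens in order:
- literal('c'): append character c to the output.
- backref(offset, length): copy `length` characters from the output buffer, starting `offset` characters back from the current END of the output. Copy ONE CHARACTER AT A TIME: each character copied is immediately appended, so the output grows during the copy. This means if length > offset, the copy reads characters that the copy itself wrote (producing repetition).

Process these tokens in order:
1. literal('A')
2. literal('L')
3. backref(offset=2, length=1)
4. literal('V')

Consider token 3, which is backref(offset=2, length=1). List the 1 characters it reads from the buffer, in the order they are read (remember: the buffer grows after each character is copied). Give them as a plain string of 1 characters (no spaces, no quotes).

Answer: A

Derivation:
Token 1: literal('A'). Output: "A"
Token 2: literal('L'). Output: "AL"
Token 3: backref(off=2, len=1). Buffer before: "AL" (len 2)
  byte 1: read out[0]='A', append. Buffer now: "ALA"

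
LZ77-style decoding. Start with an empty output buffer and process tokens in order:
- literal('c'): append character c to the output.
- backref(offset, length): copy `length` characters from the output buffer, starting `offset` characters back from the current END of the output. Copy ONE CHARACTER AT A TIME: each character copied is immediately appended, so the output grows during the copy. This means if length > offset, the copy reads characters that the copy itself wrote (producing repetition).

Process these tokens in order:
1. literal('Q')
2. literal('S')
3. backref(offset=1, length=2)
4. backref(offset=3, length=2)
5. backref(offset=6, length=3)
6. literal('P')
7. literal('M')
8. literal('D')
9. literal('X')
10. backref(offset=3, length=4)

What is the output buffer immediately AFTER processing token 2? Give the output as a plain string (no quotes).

Token 1: literal('Q'). Output: "Q"
Token 2: literal('S'). Output: "QS"

Answer: QS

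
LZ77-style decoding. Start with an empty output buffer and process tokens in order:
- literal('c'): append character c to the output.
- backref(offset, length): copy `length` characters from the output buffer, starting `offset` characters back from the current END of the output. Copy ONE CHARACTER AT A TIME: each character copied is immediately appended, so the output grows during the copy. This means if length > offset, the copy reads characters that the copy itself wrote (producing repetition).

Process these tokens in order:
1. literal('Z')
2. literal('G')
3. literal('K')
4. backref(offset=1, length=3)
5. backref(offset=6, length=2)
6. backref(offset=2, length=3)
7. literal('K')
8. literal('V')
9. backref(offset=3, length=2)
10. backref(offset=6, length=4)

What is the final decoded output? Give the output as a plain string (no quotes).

Token 1: literal('Z'). Output: "Z"
Token 2: literal('G'). Output: "ZG"
Token 3: literal('K'). Output: "ZGK"
Token 4: backref(off=1, len=3) (overlapping!). Copied 'KKK' from pos 2. Output: "ZGKKKK"
Token 5: backref(off=6, len=2). Copied 'ZG' from pos 0. Output: "ZGKKKKZG"
Token 6: backref(off=2, len=3) (overlapping!). Copied 'ZGZ' from pos 6. Output: "ZGKKKKZGZGZ"
Token 7: literal('K'). Output: "ZGKKKKZGZGZK"
Token 8: literal('V'). Output: "ZGKKKKZGZGZKV"
Token 9: backref(off=3, len=2). Copied 'ZK' from pos 10. Output: "ZGKKKKZGZGZKVZK"
Token 10: backref(off=6, len=4). Copied 'GZKV' from pos 9. Output: "ZGKKKKZGZGZKVZKGZKV"

Answer: ZGKKKKZGZGZKVZKGZKV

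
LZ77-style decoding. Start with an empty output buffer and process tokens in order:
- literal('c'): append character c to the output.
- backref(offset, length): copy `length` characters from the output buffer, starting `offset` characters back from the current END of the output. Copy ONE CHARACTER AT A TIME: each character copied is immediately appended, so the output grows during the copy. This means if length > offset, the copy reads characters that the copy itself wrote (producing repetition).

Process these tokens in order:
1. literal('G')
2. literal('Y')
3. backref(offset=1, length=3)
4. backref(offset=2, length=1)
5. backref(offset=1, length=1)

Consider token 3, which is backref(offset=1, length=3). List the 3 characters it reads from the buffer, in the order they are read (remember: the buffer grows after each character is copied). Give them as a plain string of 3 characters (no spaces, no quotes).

Token 1: literal('G'). Output: "G"
Token 2: literal('Y'). Output: "GY"
Token 3: backref(off=1, len=3). Buffer before: "GY" (len 2)
  byte 1: read out[1]='Y', append. Buffer now: "GYY"
  byte 2: read out[2]='Y', append. Buffer now: "GYYY"
  byte 3: read out[3]='Y', append. Buffer now: "GYYYY"

Answer: YYY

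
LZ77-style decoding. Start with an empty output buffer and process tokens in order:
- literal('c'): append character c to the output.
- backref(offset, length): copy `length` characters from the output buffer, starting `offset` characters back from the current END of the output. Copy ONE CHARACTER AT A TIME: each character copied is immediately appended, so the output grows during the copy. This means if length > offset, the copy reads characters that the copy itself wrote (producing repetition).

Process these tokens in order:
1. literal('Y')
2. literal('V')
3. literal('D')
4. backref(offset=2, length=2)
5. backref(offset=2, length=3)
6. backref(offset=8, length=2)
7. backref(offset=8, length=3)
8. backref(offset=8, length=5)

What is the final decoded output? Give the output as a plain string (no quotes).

Answer: YVDVDVDVYVDVDVDVYV

Derivation:
Token 1: literal('Y'). Output: "Y"
Token 2: literal('V'). Output: "YV"
Token 3: literal('D'). Output: "YVD"
Token 4: backref(off=2, len=2). Copied 'VD' from pos 1. Output: "YVDVD"
Token 5: backref(off=2, len=3) (overlapping!). Copied 'VDV' from pos 3. Output: "YVDVDVDV"
Token 6: backref(off=8, len=2). Copied 'YV' from pos 0. Output: "YVDVDVDVYV"
Token 7: backref(off=8, len=3). Copied 'DVD' from pos 2. Output: "YVDVDVDVYVDVD"
Token 8: backref(off=8, len=5). Copied 'VDVYV' from pos 5. Output: "YVDVDVDVYVDVDVDVYV"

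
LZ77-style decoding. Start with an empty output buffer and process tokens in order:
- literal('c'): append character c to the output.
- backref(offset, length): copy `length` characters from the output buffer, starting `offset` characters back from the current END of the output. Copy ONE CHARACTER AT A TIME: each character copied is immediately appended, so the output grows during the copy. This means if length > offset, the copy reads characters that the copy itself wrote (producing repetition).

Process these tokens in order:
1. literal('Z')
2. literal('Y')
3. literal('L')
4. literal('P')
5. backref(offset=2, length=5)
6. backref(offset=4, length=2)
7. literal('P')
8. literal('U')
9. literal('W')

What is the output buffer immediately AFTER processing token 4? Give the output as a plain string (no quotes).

Answer: ZYLP

Derivation:
Token 1: literal('Z'). Output: "Z"
Token 2: literal('Y'). Output: "ZY"
Token 3: literal('L'). Output: "ZYL"
Token 4: literal('P'). Output: "ZYLP"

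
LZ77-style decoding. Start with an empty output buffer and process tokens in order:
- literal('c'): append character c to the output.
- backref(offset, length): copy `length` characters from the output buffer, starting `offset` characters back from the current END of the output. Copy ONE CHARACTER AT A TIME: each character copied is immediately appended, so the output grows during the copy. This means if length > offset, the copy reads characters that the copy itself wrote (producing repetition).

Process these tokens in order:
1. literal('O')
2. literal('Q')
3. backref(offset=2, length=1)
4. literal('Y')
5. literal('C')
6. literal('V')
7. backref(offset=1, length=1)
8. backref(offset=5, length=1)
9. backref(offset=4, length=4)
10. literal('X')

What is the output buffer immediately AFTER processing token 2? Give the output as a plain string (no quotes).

Answer: OQ

Derivation:
Token 1: literal('O'). Output: "O"
Token 2: literal('Q'). Output: "OQ"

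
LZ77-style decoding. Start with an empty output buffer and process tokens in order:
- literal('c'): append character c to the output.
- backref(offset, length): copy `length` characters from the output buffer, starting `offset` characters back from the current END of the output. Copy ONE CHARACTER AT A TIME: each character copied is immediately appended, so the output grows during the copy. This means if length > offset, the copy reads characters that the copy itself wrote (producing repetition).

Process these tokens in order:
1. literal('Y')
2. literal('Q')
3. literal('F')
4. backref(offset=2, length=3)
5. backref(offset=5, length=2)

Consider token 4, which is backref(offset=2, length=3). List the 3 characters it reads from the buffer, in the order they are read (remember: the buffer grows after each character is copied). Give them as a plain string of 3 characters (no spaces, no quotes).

Token 1: literal('Y'). Output: "Y"
Token 2: literal('Q'). Output: "YQ"
Token 3: literal('F'). Output: "YQF"
Token 4: backref(off=2, len=3). Buffer before: "YQF" (len 3)
  byte 1: read out[1]='Q', append. Buffer now: "YQFQ"
  byte 2: read out[2]='F', append. Buffer now: "YQFQF"
  byte 3: read out[3]='Q', append. Buffer now: "YQFQFQ"

Answer: QFQ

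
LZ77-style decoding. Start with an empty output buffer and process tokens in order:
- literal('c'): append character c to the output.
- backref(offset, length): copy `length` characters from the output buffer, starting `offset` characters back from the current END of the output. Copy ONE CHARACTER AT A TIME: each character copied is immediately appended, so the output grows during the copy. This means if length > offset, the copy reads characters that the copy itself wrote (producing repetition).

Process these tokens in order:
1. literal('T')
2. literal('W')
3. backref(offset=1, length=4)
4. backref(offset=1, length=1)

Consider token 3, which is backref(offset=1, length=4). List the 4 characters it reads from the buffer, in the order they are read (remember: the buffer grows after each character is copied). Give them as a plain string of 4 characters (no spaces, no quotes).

Answer: WWWW

Derivation:
Token 1: literal('T'). Output: "T"
Token 2: literal('W'). Output: "TW"
Token 3: backref(off=1, len=4). Buffer before: "TW" (len 2)
  byte 1: read out[1]='W', append. Buffer now: "TWW"
  byte 2: read out[2]='W', append. Buffer now: "TWWW"
  byte 3: read out[3]='W', append. Buffer now: "TWWWW"
  byte 4: read out[4]='W', append. Buffer now: "TWWWWW"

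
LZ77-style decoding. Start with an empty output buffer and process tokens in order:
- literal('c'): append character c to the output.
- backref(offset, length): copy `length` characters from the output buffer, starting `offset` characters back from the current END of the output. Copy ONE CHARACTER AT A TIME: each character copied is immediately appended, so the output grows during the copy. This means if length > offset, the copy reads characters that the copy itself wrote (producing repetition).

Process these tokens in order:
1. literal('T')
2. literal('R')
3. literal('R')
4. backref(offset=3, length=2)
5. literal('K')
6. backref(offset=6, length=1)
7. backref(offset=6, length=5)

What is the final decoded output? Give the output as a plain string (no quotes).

Token 1: literal('T'). Output: "T"
Token 2: literal('R'). Output: "TR"
Token 3: literal('R'). Output: "TRR"
Token 4: backref(off=3, len=2). Copied 'TR' from pos 0. Output: "TRRTR"
Token 5: literal('K'). Output: "TRRTRK"
Token 6: backref(off=6, len=1). Copied 'T' from pos 0. Output: "TRRTRKT"
Token 7: backref(off=6, len=5). Copied 'RRTRK' from pos 1. Output: "TRRTRKTRRTRK"

Answer: TRRTRKTRRTRK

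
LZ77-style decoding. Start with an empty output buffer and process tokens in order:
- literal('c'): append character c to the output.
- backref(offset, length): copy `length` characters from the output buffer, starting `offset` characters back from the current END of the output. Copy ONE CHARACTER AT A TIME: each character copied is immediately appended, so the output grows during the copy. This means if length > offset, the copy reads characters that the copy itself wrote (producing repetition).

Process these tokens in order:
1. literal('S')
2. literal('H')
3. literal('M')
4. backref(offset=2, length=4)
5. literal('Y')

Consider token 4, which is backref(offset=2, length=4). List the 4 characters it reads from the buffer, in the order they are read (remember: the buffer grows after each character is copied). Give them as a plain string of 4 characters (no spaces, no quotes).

Answer: HMHM

Derivation:
Token 1: literal('S'). Output: "S"
Token 2: literal('H'). Output: "SH"
Token 3: literal('M'). Output: "SHM"
Token 4: backref(off=2, len=4). Buffer before: "SHM" (len 3)
  byte 1: read out[1]='H', append. Buffer now: "SHMH"
  byte 2: read out[2]='M', append. Buffer now: "SHMHM"
  byte 3: read out[3]='H', append. Buffer now: "SHMHMH"
  byte 4: read out[4]='M', append. Buffer now: "SHMHMHM"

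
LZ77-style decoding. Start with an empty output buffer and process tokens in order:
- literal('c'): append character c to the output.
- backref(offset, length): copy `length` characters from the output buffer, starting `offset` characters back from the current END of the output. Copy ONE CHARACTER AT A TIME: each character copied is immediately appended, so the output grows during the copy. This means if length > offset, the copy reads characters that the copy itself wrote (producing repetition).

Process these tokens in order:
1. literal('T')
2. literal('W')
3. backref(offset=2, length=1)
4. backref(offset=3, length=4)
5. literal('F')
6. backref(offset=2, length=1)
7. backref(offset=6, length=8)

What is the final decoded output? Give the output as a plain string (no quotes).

Token 1: literal('T'). Output: "T"
Token 2: literal('W'). Output: "TW"
Token 3: backref(off=2, len=1). Copied 'T' from pos 0. Output: "TWT"
Token 4: backref(off=3, len=4) (overlapping!). Copied 'TWTT' from pos 0. Output: "TWTTWTT"
Token 5: literal('F'). Output: "TWTTWTTF"
Token 6: backref(off=2, len=1). Copied 'T' from pos 6. Output: "TWTTWTTFT"
Token 7: backref(off=6, len=8) (overlapping!). Copied 'TWTTFTTW' from pos 3. Output: "TWTTWTTFTTWTTFTTW"

Answer: TWTTWTTFTTWTTFTTW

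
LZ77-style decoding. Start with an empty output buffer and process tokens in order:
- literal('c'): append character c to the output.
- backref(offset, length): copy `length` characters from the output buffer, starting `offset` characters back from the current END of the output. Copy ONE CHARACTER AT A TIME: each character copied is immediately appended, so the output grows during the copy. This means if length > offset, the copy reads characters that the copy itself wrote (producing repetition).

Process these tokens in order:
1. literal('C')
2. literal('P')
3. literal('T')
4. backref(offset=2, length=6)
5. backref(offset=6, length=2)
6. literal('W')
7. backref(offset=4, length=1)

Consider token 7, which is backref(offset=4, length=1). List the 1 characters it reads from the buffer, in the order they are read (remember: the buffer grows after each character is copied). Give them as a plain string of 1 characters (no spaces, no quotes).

Answer: T

Derivation:
Token 1: literal('C'). Output: "C"
Token 2: literal('P'). Output: "CP"
Token 3: literal('T'). Output: "CPT"
Token 4: backref(off=2, len=6) (overlapping!). Copied 'PTPTPT' from pos 1. Output: "CPTPTPTPT"
Token 5: backref(off=6, len=2). Copied 'PT' from pos 3. Output: "CPTPTPTPTPT"
Token 6: literal('W'). Output: "CPTPTPTPTPTW"
Token 7: backref(off=4, len=1). Buffer before: "CPTPTPTPTPTW" (len 12)
  byte 1: read out[8]='T', append. Buffer now: "CPTPTPTPTPTWT"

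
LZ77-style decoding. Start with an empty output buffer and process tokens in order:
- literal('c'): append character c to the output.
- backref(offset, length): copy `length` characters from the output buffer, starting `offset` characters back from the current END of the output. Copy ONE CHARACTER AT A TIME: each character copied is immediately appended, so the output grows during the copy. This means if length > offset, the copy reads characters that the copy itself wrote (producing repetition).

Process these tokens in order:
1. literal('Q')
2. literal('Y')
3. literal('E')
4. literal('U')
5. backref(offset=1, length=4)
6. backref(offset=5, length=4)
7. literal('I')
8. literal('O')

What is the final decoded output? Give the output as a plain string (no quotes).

Token 1: literal('Q'). Output: "Q"
Token 2: literal('Y'). Output: "QY"
Token 3: literal('E'). Output: "QYE"
Token 4: literal('U'). Output: "QYEU"
Token 5: backref(off=1, len=4) (overlapping!). Copied 'UUUU' from pos 3. Output: "QYEUUUUU"
Token 6: backref(off=5, len=4). Copied 'UUUU' from pos 3. Output: "QYEUUUUUUUUU"
Token 7: literal('I'). Output: "QYEUUUUUUUUUI"
Token 8: literal('O'). Output: "QYEUUUUUUUUUIO"

Answer: QYEUUUUUUUUUIO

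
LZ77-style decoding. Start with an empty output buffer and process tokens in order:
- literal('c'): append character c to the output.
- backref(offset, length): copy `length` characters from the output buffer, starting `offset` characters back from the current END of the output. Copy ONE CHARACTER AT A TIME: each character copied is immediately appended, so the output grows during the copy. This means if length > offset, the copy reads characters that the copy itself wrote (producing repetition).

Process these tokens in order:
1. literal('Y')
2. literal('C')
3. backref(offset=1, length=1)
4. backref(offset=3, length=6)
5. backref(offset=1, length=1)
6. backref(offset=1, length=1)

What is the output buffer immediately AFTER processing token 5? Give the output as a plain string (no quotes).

Token 1: literal('Y'). Output: "Y"
Token 2: literal('C'). Output: "YC"
Token 3: backref(off=1, len=1). Copied 'C' from pos 1. Output: "YCC"
Token 4: backref(off=3, len=6) (overlapping!). Copied 'YCCYCC' from pos 0. Output: "YCCYCCYCC"
Token 5: backref(off=1, len=1). Copied 'C' from pos 8. Output: "YCCYCCYCCC"

Answer: YCCYCCYCCC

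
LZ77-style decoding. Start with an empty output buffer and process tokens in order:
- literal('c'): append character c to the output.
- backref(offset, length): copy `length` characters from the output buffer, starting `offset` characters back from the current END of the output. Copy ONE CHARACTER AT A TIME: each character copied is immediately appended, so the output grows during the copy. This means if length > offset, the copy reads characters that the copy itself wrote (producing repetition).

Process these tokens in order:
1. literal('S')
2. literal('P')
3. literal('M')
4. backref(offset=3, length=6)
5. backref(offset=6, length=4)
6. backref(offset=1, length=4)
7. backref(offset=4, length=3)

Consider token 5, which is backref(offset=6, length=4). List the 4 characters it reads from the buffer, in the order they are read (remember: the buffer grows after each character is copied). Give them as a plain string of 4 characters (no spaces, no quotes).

Token 1: literal('S'). Output: "S"
Token 2: literal('P'). Output: "SP"
Token 3: literal('M'). Output: "SPM"
Token 4: backref(off=3, len=6) (overlapping!). Copied 'SPMSPM' from pos 0. Output: "SPMSPMSPM"
Token 5: backref(off=6, len=4). Buffer before: "SPMSPMSPM" (len 9)
  byte 1: read out[3]='S', append. Buffer now: "SPMSPMSPMS"
  byte 2: read out[4]='P', append. Buffer now: "SPMSPMSPMSP"
  byte 3: read out[5]='M', append. Buffer now: "SPMSPMSPMSPM"
  byte 4: read out[6]='S', append. Buffer now: "SPMSPMSPMSPMS"

Answer: SPMS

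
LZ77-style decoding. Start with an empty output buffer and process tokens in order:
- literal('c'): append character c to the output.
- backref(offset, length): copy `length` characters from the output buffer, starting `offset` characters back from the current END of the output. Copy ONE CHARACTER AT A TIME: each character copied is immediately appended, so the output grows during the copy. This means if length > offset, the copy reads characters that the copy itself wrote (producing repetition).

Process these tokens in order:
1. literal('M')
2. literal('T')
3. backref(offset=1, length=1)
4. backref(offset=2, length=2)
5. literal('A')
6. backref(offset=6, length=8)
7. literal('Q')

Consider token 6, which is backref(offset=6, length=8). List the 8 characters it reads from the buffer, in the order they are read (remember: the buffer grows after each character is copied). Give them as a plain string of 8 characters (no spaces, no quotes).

Answer: MTTTTAMT

Derivation:
Token 1: literal('M'). Output: "M"
Token 2: literal('T'). Output: "MT"
Token 3: backref(off=1, len=1). Copied 'T' from pos 1. Output: "MTT"
Token 4: backref(off=2, len=2). Copied 'TT' from pos 1. Output: "MTTTT"
Token 5: literal('A'). Output: "MTTTTA"
Token 6: backref(off=6, len=8). Buffer before: "MTTTTA" (len 6)
  byte 1: read out[0]='M', append. Buffer now: "MTTTTAM"
  byte 2: read out[1]='T', append. Buffer now: "MTTTTAMT"
  byte 3: read out[2]='T', append. Buffer now: "MTTTTAMTT"
  byte 4: read out[3]='T', append. Buffer now: "MTTTTAMTTT"
  byte 5: read out[4]='T', append. Buffer now: "MTTTTAMTTTT"
  byte 6: read out[5]='A', append. Buffer now: "MTTTTAMTTTTA"
  byte 7: read out[6]='M', append. Buffer now: "MTTTTAMTTTTAM"
  byte 8: read out[7]='T', append. Buffer now: "MTTTTAMTTTTAMT"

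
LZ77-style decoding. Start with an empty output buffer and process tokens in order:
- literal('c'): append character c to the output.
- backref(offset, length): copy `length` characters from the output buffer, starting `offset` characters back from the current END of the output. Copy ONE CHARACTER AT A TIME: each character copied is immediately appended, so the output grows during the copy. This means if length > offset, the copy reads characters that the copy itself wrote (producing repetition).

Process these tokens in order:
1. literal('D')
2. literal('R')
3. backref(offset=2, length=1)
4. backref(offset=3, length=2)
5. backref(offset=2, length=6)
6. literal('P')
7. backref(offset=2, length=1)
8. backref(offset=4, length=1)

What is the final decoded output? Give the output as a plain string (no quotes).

Answer: DRDDRDRDRDRPRD

Derivation:
Token 1: literal('D'). Output: "D"
Token 2: literal('R'). Output: "DR"
Token 3: backref(off=2, len=1). Copied 'D' from pos 0. Output: "DRD"
Token 4: backref(off=3, len=2). Copied 'DR' from pos 0. Output: "DRDDR"
Token 5: backref(off=2, len=6) (overlapping!). Copied 'DRDRDR' from pos 3. Output: "DRDDRDRDRDR"
Token 6: literal('P'). Output: "DRDDRDRDRDRP"
Token 7: backref(off=2, len=1). Copied 'R' from pos 10. Output: "DRDDRDRDRDRPR"
Token 8: backref(off=4, len=1). Copied 'D' from pos 9. Output: "DRDDRDRDRDRPRD"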